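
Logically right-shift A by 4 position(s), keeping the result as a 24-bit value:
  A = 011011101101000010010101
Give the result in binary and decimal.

Logical shift right by 4: drop the bottom 4 bit(s), prepend 4 zero(s) on the left.
  011011101101000010010101  ->  keep [01101110110100001001], discard [0101], prepend 0000
= 000001101110110100001001

Answer: 000001101110110100001001 (453897)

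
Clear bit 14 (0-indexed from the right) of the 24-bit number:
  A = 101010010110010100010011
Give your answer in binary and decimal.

Mask = ~(1 << 14) = 111111111011111111111111
Bit 14 of A is 1, so AND-ing with the mask clears it to 0.
  101010010110010100010011
& 111111111011111111111111
--------------------------
  101010010010010100010011

Answer: 101010010010010100010011 (11085075)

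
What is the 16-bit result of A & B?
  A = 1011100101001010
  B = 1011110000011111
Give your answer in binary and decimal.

Apply & to each column (1 only where both bits are 1):
  1011100101001010
& 1011110000011111
------------------
  1011100000001010

Answer: 1011100000001010 (47114)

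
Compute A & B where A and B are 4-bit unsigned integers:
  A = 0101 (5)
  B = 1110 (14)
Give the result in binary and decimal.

Apply & to each column (1 only where both bits are 1):
  0101
& 1110
------
  0100

Answer: 0100 (4)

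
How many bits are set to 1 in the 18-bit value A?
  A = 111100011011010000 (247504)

111100011011010000
1-bits at positions (from bit 0 = LSB): 4, 6, 7, 9, 10, 14, 15, 16, 17
Count = 9

Answer: 9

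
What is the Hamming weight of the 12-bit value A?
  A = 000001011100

000001011100
1-bits at positions (from bit 0 = LSB): 2, 3, 4, 6
Count = 4

Answer: 4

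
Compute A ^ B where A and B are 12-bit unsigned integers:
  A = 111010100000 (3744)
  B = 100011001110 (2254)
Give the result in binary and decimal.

Apply ^ to each column (1 where bits differ):
  111010100000
^ 100011001110
--------------
  011001101110

Answer: 011001101110 (1646)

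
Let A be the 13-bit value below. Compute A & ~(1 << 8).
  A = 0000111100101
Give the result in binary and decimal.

Mask = ~(1 << 8) = 1111011111111
Bit 8 of A is 1, so AND-ing with the mask clears it to 0.
  0000111100101
& 1111011111111
---------------
  0000011100101

Answer: 0000011100101 (229)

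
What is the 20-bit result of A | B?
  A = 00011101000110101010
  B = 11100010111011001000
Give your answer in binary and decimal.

Apply | to each column (1 where either bit is 1):
  00011101000110101010
| 11100010111011001000
----------------------
  11111111111111101010

Answer: 11111111111111101010 (1048554)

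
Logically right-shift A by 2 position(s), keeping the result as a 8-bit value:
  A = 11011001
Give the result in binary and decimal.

Logical shift right by 2: drop the bottom 2 bit(s), prepend 2 zero(s) on the left.
  11011001  ->  keep [110110], discard [01], prepend 00
= 00110110

Answer: 00110110 (54)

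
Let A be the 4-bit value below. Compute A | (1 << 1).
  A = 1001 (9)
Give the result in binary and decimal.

Mask = 1 << 1 = 0010
Bit 1 of A is 0, so OR-ing with the mask flips it to 1.
  1001
| 0010
------
  1011

Answer: 1011 (11)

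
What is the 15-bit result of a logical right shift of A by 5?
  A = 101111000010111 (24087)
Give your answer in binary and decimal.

Logical shift right by 5: drop the bottom 5 bit(s), prepend 5 zero(s) on the left.
  101111000010111  ->  keep [1011110000], discard [10111], prepend 00000
= 000001011110000

Answer: 000001011110000 (752)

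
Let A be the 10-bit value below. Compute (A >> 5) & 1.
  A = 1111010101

Bit 5 is the 6th from the right.
  1111010101
      ^
That bit is 0.

Answer: 0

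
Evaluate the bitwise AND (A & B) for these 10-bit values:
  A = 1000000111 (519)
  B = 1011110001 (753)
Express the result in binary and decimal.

Apply & to each column (1 only where both bits are 1):
  1000000111
& 1011110001
------------
  1000000001

Answer: 1000000001 (513)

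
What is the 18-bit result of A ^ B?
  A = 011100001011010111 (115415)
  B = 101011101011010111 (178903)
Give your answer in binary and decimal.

Apply ^ to each column (1 where bits differ):
  011100001011010111
^ 101011101011010111
--------------------
  110111100000000000

Answer: 110111100000000000 (227328)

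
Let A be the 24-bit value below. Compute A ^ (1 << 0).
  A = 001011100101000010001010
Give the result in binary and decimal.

Mask = 1 << 0 = 000000000000000000000001
Bit 0 of A is 0; XOR with the mask flips it to 1.
  001011100101000010001010
^ 000000000000000000000001
--------------------------
  001011100101000010001011

Answer: 001011100101000010001011 (3035275)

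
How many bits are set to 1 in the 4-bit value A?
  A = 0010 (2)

0010
1-bits at positions (from bit 0 = LSB): 1
Count = 1

Answer: 1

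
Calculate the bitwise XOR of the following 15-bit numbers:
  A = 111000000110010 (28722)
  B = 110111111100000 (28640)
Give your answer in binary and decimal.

Apply ^ to each column (1 where bits differ):
  111000000110010
^ 110111111100000
-----------------
  001111111010010

Answer: 001111111010010 (8146)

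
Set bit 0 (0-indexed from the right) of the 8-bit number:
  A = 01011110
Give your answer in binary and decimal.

Mask = 1 << 0 = 00000001
Bit 0 of A is 0, so OR-ing with the mask flips it to 1.
  01011110
| 00000001
----------
  01011111

Answer: 01011111 (95)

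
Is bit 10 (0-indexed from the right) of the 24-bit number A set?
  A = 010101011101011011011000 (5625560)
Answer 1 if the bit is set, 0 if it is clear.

Bit 10 is the 11th from the right.
  010101011101011011011000
               ^
That bit is 1.

Answer: 1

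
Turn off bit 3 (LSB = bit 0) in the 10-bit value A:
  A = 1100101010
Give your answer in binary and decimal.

Mask = ~(1 << 3) = 1111110111
Bit 3 of A is 1, so AND-ing with the mask clears it to 0.
  1100101010
& 1111110111
------------
  1100100010

Answer: 1100100010 (802)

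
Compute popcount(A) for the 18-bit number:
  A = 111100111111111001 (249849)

111100111111111001
1-bits at positions (from bit 0 = LSB): 0, 3, 4, 5, 6, 7, 8, 9, 10, 11, 14, 15, 16, 17
Count = 14

Answer: 14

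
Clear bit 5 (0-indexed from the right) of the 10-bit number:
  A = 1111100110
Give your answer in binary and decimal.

Mask = ~(1 << 5) = 1111011111
Bit 5 of A is 1, so AND-ing with the mask clears it to 0.
  1111100110
& 1111011111
------------
  1111000110

Answer: 1111000110 (966)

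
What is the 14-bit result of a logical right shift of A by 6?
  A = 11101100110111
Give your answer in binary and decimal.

Logical shift right by 6: drop the bottom 6 bit(s), prepend 6 zero(s) on the left.
  11101100110111  ->  keep [11101100], discard [110111], prepend 000000
= 00000011101100

Answer: 00000011101100 (236)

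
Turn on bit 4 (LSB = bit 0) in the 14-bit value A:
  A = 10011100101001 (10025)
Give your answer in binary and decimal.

Mask = 1 << 4 = 00000000010000
Bit 4 of A is 0, so OR-ing with the mask flips it to 1.
  10011100101001
| 00000000010000
----------------
  10011100111001

Answer: 10011100111001 (10041)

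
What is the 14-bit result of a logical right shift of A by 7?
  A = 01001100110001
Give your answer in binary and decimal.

Logical shift right by 7: drop the bottom 7 bit(s), prepend 7 zero(s) on the left.
  01001100110001  ->  keep [0100110], discard [0110001], prepend 0000000
= 00000000100110

Answer: 00000000100110 (38)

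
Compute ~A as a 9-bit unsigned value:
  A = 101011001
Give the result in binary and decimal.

Flip each bit (0->1, 1->0):
  101011001
  010100110

Answer: 010100110 (166)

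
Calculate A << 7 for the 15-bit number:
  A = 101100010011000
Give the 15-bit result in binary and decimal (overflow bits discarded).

Shift left by 7: drop the top 7 bit(s), append 7 zero(s) on the right.
  101100010011000  ->  discard [1011000], keep [10011000], append 0000000
= 100110000000000

Answer: 100110000000000 (19456)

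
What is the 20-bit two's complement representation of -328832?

1. Binary of +328832:  01010000010010000000
2. Invert bits:     10101111101101111111
3. Add 1:           10101111101110000000

Answer: 10101111101110000000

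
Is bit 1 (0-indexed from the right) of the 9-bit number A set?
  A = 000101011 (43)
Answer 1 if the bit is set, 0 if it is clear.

Bit 1 is the 2nd from the right.
  000101011
         ^
That bit is 1.

Answer: 1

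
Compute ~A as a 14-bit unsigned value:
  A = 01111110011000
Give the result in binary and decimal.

Flip each bit (0->1, 1->0):
  01111110011000
  10000001100111

Answer: 10000001100111 (8295)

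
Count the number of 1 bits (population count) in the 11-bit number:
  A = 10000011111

10000011111
1-bits at positions (from bit 0 = LSB): 0, 1, 2, 3, 4, 10
Count = 6

Answer: 6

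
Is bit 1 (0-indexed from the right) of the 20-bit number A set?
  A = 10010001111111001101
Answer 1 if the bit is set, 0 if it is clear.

Bit 1 is the 2nd from the right.
  10010001111111001101
                    ^
That bit is 0.

Answer: 0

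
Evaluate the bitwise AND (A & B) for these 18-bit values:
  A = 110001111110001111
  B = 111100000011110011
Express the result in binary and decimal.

Apply & to each column (1 only where both bits are 1):
  110001111110001111
& 111100000011110011
--------------------
  110000000010000011

Answer: 110000000010000011 (196739)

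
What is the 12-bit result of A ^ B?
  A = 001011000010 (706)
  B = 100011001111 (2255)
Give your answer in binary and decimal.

Apply ^ to each column (1 where bits differ):
  001011000010
^ 100011001111
--------------
  101000001101

Answer: 101000001101 (2573)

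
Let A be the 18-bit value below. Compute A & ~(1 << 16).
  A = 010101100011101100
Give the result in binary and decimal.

Mask = ~(1 << 16) = 101111111111111111
Bit 16 of A is 1, so AND-ing with the mask clears it to 0.
  010101100011101100
& 101111111111111111
--------------------
  000101100011101100

Answer: 000101100011101100 (22764)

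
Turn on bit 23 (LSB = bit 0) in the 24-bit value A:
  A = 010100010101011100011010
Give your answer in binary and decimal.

Mask = 1 << 23 = 100000000000000000000000
Bit 23 of A is 0, so OR-ing with the mask flips it to 1.
  010100010101011100011010
| 100000000000000000000000
--------------------------
  110100010101011100011010

Answer: 110100010101011100011010 (13719322)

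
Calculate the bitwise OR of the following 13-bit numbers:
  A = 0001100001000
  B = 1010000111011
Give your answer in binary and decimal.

Apply | to each column (1 where either bit is 1):
  0001100001000
| 1010000111011
---------------
  1011100111011

Answer: 1011100111011 (5947)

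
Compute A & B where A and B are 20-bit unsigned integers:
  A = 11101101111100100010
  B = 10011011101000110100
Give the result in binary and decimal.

Apply & to each column (1 only where both bits are 1):
  11101101111100100010
& 10011011101000110100
----------------------
  10001001101000100000

Answer: 10001001101000100000 (563744)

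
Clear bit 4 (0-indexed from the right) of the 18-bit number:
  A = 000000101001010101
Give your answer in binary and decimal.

Mask = ~(1 << 4) = 111111111111101111
Bit 4 of A is 1, so AND-ing with the mask clears it to 0.
  000000101001010101
& 111111111111101111
--------------------
  000000101001000101

Answer: 000000101001000101 (2629)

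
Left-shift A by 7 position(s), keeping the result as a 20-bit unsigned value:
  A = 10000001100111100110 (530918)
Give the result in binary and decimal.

Shift left by 7: drop the top 7 bit(s), append 7 zero(s) on the right.
  10000001100111100110  ->  discard [1000000], keep [1100111100110], append 0000000
= 11001111001100000000

Answer: 11001111001100000000 (848640)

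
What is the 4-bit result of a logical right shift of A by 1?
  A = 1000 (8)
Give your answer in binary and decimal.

Logical shift right by 1: drop the bottom 1 bit(s), prepend 1 zero(s) on the left.
  1000  ->  keep [100], discard [0], prepend 0
= 0100

Answer: 0100 (4)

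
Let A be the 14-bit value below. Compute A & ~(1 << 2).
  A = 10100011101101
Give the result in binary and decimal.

Mask = ~(1 << 2) = 11111111111011
Bit 2 of A is 1, so AND-ing with the mask clears it to 0.
  10100011101101
& 11111111111011
----------------
  10100011101001

Answer: 10100011101001 (10473)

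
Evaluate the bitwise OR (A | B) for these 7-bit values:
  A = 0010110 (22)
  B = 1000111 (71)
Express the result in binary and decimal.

Apply | to each column (1 where either bit is 1):
  0010110
| 1000111
---------
  1010111

Answer: 1010111 (87)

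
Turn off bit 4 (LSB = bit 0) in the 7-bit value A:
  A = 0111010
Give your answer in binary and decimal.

Mask = ~(1 << 4) = 1101111
Bit 4 of A is 1, so AND-ing with the mask clears it to 0.
  0111010
& 1101111
---------
  0101010

Answer: 0101010 (42)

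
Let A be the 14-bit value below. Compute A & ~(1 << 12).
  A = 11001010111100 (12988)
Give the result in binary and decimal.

Mask = ~(1 << 12) = 10111111111111
Bit 12 of A is 1, so AND-ing with the mask clears it to 0.
  11001010111100
& 10111111111111
----------------
  10001010111100

Answer: 10001010111100 (8892)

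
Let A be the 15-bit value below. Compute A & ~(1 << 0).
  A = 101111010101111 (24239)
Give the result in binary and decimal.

Mask = ~(1 << 0) = 111111111111110
Bit 0 of A is 1, so AND-ing with the mask clears it to 0.
  101111010101111
& 111111111111110
-----------------
  101111010101110

Answer: 101111010101110 (24238)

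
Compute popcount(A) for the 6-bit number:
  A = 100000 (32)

100000
1-bits at positions (from bit 0 = LSB): 5
Count = 1

Answer: 1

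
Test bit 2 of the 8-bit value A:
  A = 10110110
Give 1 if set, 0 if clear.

Bit 2 is the 3rd from the right.
  10110110
       ^
That bit is 1.

Answer: 1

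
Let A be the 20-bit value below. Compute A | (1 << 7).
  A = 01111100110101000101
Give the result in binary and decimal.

Mask = 1 << 7 = 00000000000010000000
Bit 7 of A is 0, so OR-ing with the mask flips it to 1.
  01111100110101000101
| 00000000000010000000
----------------------
  01111100110111000101

Answer: 01111100110111000101 (511429)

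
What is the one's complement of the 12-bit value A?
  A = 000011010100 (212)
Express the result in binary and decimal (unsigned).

Flip each bit (0->1, 1->0):
  000011010100
  111100101011

Answer: 111100101011 (3883)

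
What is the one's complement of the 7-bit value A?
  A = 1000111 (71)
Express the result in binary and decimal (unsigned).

Flip each bit (0->1, 1->0):
  1000111
  0111000

Answer: 0111000 (56)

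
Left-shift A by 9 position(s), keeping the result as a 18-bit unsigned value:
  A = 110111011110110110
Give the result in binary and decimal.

Shift left by 9: drop the top 9 bit(s), append 9 zero(s) on the right.
  110111011110110110  ->  discard [110111011], keep [110110110], append 000000000
= 110110110000000000

Answer: 110110110000000000 (224256)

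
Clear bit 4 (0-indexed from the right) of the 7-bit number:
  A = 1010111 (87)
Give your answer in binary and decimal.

Mask = ~(1 << 4) = 1101111
Bit 4 of A is 1, so AND-ing with the mask clears it to 0.
  1010111
& 1101111
---------
  1000111

Answer: 1000111 (71)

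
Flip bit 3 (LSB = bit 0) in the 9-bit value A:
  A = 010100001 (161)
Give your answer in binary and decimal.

Mask = 1 << 3 = 000001000
Bit 3 of A is 0; XOR with the mask flips it to 1.
  010100001
^ 000001000
-----------
  010101001

Answer: 010101001 (169)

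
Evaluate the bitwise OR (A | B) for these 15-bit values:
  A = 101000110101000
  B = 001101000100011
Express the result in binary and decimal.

Apply | to each column (1 where either bit is 1):
  101000110101000
| 001101000100011
-----------------
  101101110101011

Answer: 101101110101011 (23467)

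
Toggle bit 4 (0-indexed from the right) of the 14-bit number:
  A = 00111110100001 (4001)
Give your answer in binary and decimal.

Mask = 1 << 4 = 00000000010000
Bit 4 of A is 0; XOR with the mask flips it to 1.
  00111110100001
^ 00000000010000
----------------
  00111110110001

Answer: 00111110110001 (4017)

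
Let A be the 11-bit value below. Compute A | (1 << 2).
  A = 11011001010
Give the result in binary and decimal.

Mask = 1 << 2 = 00000000100
Bit 2 of A is 0, so OR-ing with the mask flips it to 1.
  11011001010
| 00000000100
-------------
  11011001110

Answer: 11011001110 (1742)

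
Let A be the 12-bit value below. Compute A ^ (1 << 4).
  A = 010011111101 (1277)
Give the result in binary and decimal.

Mask = 1 << 4 = 000000010000
Bit 4 of A is 1; XOR with the mask flips it to 0.
  010011111101
^ 000000010000
--------------
  010011101101

Answer: 010011101101 (1261)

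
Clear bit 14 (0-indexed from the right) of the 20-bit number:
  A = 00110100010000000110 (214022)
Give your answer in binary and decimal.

Mask = ~(1 << 14) = 11111011111111111111
Bit 14 of A is 1, so AND-ing with the mask clears it to 0.
  00110100010000000110
& 11111011111111111111
----------------------
  00110000010000000110

Answer: 00110000010000000110 (197638)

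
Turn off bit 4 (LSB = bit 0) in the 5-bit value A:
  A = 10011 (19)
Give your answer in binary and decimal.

Mask = ~(1 << 4) = 01111
Bit 4 of A is 1, so AND-ing with the mask clears it to 0.
  10011
& 01111
-------
  00011

Answer: 00011 (3)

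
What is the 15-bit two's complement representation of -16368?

1. Binary of +16368:  011111111110000
2. Invert bits:     100000000001111
3. Add 1:           100000000010000

Answer: 100000000010000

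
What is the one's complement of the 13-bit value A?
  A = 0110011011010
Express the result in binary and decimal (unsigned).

Flip each bit (0->1, 1->0):
  0110011011010
  1001100100101

Answer: 1001100100101 (4901)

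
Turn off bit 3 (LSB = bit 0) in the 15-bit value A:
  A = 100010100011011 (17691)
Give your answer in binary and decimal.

Mask = ~(1 << 3) = 111111111110111
Bit 3 of A is 1, so AND-ing with the mask clears it to 0.
  100010100011011
& 111111111110111
-----------------
  100010100010011

Answer: 100010100010011 (17683)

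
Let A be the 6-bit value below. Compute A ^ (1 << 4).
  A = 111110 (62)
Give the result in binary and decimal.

Mask = 1 << 4 = 010000
Bit 4 of A is 1; XOR with the mask flips it to 0.
  111110
^ 010000
--------
  101110

Answer: 101110 (46)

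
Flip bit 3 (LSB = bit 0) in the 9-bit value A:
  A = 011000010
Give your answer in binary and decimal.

Mask = 1 << 3 = 000001000
Bit 3 of A is 0; XOR with the mask flips it to 1.
  011000010
^ 000001000
-----------
  011001010

Answer: 011001010 (202)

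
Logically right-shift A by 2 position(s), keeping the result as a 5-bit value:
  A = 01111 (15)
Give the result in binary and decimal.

Logical shift right by 2: drop the bottom 2 bit(s), prepend 2 zero(s) on the left.
  01111  ->  keep [011], discard [11], prepend 00
= 00011

Answer: 00011 (3)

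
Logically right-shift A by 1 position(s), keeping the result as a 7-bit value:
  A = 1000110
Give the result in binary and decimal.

Logical shift right by 1: drop the bottom 1 bit(s), prepend 1 zero(s) on the left.
  1000110  ->  keep [100011], discard [0], prepend 0
= 0100011

Answer: 0100011 (35)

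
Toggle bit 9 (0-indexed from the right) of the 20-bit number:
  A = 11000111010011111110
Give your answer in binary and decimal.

Mask = 1 << 9 = 00000000001000000000
Bit 9 of A is 0; XOR with the mask flips it to 1.
  11000111010011111110
^ 00000000001000000000
----------------------
  11000111011011111110

Answer: 11000111011011111110 (816894)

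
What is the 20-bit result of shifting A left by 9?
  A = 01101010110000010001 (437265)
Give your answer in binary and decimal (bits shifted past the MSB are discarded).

Shift left by 9: drop the top 9 bit(s), append 9 zero(s) on the right.
  01101010110000010001  ->  discard [011010101], keep [10000010001], append 000000000
= 10000010001000000000

Answer: 10000010001000000000 (532992)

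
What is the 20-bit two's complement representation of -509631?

1. Binary of +509631:  01111100011010111111
2. Invert bits:     10000011100101000000
3. Add 1:           10000011100101000001

Answer: 10000011100101000001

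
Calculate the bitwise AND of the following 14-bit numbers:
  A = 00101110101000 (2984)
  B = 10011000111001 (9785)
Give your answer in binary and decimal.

Apply & to each column (1 only where both bits are 1):
  00101110101000
& 10011000111001
----------------
  00001000101000

Answer: 00001000101000 (552)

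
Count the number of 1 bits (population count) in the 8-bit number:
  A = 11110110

11110110
1-bits at positions (from bit 0 = LSB): 1, 2, 4, 5, 6, 7
Count = 6

Answer: 6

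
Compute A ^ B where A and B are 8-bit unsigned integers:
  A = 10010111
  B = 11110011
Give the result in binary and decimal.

Apply ^ to each column (1 where bits differ):
  10010111
^ 11110011
----------
  01100100

Answer: 01100100 (100)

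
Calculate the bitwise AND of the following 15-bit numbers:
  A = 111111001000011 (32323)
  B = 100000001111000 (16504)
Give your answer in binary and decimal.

Apply & to each column (1 only where both bits are 1):
  111111001000011
& 100000001111000
-----------------
  100000001000000

Answer: 100000001000000 (16448)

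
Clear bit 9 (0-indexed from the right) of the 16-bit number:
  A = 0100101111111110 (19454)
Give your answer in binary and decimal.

Mask = ~(1 << 9) = 1111110111111111
Bit 9 of A is 1, so AND-ing with the mask clears it to 0.
  0100101111111110
& 1111110111111111
------------------
  0100100111111110

Answer: 0100100111111110 (18942)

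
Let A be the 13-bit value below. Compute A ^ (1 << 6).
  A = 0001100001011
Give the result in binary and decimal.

Mask = 1 << 6 = 0000001000000
Bit 6 of A is 0; XOR with the mask flips it to 1.
  0001100001011
^ 0000001000000
---------------
  0001101001011

Answer: 0001101001011 (843)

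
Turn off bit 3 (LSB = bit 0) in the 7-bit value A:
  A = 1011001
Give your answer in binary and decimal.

Mask = ~(1 << 3) = 1110111
Bit 3 of A is 1, so AND-ing with the mask clears it to 0.
  1011001
& 1110111
---------
  1010001

Answer: 1010001 (81)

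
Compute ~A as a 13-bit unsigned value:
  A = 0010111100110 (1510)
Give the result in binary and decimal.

Flip each bit (0->1, 1->0):
  0010111100110
  1101000011001

Answer: 1101000011001 (6681)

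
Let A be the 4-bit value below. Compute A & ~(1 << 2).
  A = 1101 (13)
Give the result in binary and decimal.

Mask = ~(1 << 2) = 1011
Bit 2 of A is 1, so AND-ing with the mask clears it to 0.
  1101
& 1011
------
  1001

Answer: 1001 (9)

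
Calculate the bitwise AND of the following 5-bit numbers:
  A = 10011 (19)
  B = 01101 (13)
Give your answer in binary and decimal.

Apply & to each column (1 only where both bits are 1):
  10011
& 01101
-------
  00001

Answer: 00001 (1)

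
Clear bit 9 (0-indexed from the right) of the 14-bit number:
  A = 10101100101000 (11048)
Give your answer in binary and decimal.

Mask = ~(1 << 9) = 11110111111111
Bit 9 of A is 1, so AND-ing with the mask clears it to 0.
  10101100101000
& 11110111111111
----------------
  10100100101000

Answer: 10100100101000 (10536)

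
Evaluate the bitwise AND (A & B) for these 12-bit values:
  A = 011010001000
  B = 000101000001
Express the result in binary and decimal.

Apply & to each column (1 only where both bits are 1):
  011010001000
& 000101000001
--------------
  000000000000

Answer: 000000000000 (0)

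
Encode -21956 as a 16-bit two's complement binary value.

1. Binary of +21956:  0101010111000100
2. Invert bits:     1010101000111011
3. Add 1:           1010101000111100

Answer: 1010101000111100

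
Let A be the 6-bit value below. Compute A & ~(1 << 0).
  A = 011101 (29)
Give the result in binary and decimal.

Mask = ~(1 << 0) = 111110
Bit 0 of A is 1, so AND-ing with the mask clears it to 0.
  011101
& 111110
--------
  011100

Answer: 011100 (28)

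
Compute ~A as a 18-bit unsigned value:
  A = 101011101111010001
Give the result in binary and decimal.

Flip each bit (0->1, 1->0):
  101011101111010001
  010100010000101110

Answer: 010100010000101110 (82990)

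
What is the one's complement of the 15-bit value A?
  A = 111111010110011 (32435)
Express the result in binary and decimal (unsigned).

Flip each bit (0->1, 1->0):
  111111010110011
  000000101001100

Answer: 000000101001100 (332)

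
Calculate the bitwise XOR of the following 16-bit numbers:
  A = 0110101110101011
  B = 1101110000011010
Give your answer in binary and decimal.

Apply ^ to each column (1 where bits differ):
  0110101110101011
^ 1101110000011010
------------------
  1011011110110001

Answer: 1011011110110001 (47025)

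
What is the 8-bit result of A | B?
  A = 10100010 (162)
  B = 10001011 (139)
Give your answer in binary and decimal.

Apply | to each column (1 where either bit is 1):
  10100010
| 10001011
----------
  10101011

Answer: 10101011 (171)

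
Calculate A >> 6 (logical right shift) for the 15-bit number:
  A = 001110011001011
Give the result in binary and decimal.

Logical shift right by 6: drop the bottom 6 bit(s), prepend 6 zero(s) on the left.
  001110011001011  ->  keep [001110011], discard [001011], prepend 000000
= 000000001110011

Answer: 000000001110011 (115)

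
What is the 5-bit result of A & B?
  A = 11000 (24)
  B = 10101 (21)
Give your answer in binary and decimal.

Apply & to each column (1 only where both bits are 1):
  11000
& 10101
-------
  10000

Answer: 10000 (16)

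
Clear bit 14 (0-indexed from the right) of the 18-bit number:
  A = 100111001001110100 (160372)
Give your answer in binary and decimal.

Mask = ~(1 << 14) = 111011111111111111
Bit 14 of A is 1, so AND-ing with the mask clears it to 0.
  100111001001110100
& 111011111111111111
--------------------
  100011001001110100

Answer: 100011001001110100 (143988)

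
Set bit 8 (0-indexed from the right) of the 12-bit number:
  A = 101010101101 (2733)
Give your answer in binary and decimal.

Mask = 1 << 8 = 000100000000
Bit 8 of A is 0, so OR-ing with the mask flips it to 1.
  101010101101
| 000100000000
--------------
  101110101101

Answer: 101110101101 (2989)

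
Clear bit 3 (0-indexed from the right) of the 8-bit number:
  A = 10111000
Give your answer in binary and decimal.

Mask = ~(1 << 3) = 11110111
Bit 3 of A is 1, so AND-ing with the mask clears it to 0.
  10111000
& 11110111
----------
  10110000

Answer: 10110000 (176)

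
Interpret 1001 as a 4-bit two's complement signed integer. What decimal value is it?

MSB is 1, so the value is negative. Find the magnitude:
1. Invert bits:  0110
2. Add 1:        0111  = 7
3. Apply sign:   -7

Answer: -7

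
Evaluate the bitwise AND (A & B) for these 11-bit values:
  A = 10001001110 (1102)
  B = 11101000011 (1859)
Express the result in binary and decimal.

Apply & to each column (1 only where both bits are 1):
  10001001110
& 11101000011
-------------
  10001000010

Answer: 10001000010 (1090)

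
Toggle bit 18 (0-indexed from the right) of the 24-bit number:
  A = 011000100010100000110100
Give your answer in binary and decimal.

Mask = 1 << 18 = 000001000000000000000000
Bit 18 of A is 0; XOR with the mask flips it to 1.
  011000100010100000110100
^ 000001000000000000000000
--------------------------
  011001100010100000110100

Answer: 011001100010100000110100 (6694964)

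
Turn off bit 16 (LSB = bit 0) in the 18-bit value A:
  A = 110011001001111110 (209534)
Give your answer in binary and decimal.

Mask = ~(1 << 16) = 101111111111111111
Bit 16 of A is 1, so AND-ing with the mask clears it to 0.
  110011001001111110
& 101111111111111111
--------------------
  100011001001111110

Answer: 100011001001111110 (143998)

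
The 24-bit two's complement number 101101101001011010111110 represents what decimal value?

MSB is 1, so the value is negative. Find the magnitude:
1. Invert bits:  010010010110100101000001
2. Add 1:        010010010110100101000010  = 4811074
3. Apply sign:   -4811074

Answer: -4811074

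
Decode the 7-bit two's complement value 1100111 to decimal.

MSB is 1, so the value is negative. Find the magnitude:
1. Invert bits:  0011000
2. Add 1:        0011001  = 25
3. Apply sign:   -25

Answer: -25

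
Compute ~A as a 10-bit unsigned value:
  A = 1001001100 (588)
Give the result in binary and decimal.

Flip each bit (0->1, 1->0):
  1001001100
  0110110011

Answer: 0110110011 (435)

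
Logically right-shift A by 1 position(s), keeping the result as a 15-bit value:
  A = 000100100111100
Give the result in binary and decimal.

Logical shift right by 1: drop the bottom 1 bit(s), prepend 1 zero(s) on the left.
  000100100111100  ->  keep [00010010011110], discard [0], prepend 0
= 000010010011110

Answer: 000010010011110 (1182)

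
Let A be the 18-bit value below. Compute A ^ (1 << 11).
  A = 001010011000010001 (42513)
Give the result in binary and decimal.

Mask = 1 << 11 = 000000100000000000
Bit 11 of A is 0; XOR with the mask flips it to 1.
  001010011000010001
^ 000000100000000000
--------------------
  001010111000010001

Answer: 001010111000010001 (44561)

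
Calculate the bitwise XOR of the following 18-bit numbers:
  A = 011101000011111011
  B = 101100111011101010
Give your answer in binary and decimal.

Apply ^ to each column (1 where bits differ):
  011101000011111011
^ 101100111011101010
--------------------
  110001111000010001

Answer: 110001111000010001 (204305)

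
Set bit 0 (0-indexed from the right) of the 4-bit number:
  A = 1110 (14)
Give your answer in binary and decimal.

Mask = 1 << 0 = 0001
Bit 0 of A is 0, so OR-ing with the mask flips it to 1.
  1110
| 0001
------
  1111

Answer: 1111 (15)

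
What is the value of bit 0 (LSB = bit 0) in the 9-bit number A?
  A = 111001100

Bit 0 is the 1st from the right.
  111001100
          ^
That bit is 0.

Answer: 0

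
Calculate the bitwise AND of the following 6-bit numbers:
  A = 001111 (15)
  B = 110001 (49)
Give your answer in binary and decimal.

Apply & to each column (1 only where both bits are 1):
  001111
& 110001
--------
  000001

Answer: 000001 (1)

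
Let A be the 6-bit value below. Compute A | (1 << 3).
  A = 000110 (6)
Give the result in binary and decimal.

Mask = 1 << 3 = 001000
Bit 3 of A is 0, so OR-ing with the mask flips it to 1.
  000110
| 001000
--------
  001110

Answer: 001110 (14)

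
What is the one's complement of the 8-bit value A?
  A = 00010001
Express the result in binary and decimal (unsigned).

Flip each bit (0->1, 1->0):
  00010001
  11101110

Answer: 11101110 (238)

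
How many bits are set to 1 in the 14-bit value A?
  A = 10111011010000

10111011010000
1-bits at positions (from bit 0 = LSB): 4, 6, 7, 9, 10, 11, 13
Count = 7

Answer: 7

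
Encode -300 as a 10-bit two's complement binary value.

1. Binary of +300:  0100101100
2. Invert bits:     1011010011
3. Add 1:           1011010100

Answer: 1011010100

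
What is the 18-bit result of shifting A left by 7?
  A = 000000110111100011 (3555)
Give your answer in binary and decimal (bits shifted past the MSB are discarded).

Shift left by 7: drop the top 7 bit(s), append 7 zero(s) on the right.
  000000110111100011  ->  discard [0000001], keep [10111100011], append 0000000
= 101111000110000000

Answer: 101111000110000000 (192896)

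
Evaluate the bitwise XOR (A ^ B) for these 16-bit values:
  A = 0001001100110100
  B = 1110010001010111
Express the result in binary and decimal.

Apply ^ to each column (1 where bits differ):
  0001001100110100
^ 1110010001010111
------------------
  1111011101100011

Answer: 1111011101100011 (63331)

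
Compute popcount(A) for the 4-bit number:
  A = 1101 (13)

1101
1-bits at positions (from bit 0 = LSB): 0, 2, 3
Count = 3

Answer: 3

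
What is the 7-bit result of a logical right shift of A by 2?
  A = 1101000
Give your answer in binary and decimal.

Logical shift right by 2: drop the bottom 2 bit(s), prepend 2 zero(s) on the left.
  1101000  ->  keep [11010], discard [00], prepend 00
= 0011010

Answer: 0011010 (26)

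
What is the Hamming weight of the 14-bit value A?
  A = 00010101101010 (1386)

00010101101010
1-bits at positions (from bit 0 = LSB): 1, 3, 5, 6, 8, 10
Count = 6

Answer: 6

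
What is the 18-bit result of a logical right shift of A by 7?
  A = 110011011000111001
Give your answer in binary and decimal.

Logical shift right by 7: drop the bottom 7 bit(s), prepend 7 zero(s) on the left.
  110011011000111001  ->  keep [11001101100], discard [0111001], prepend 0000000
= 000000011001101100

Answer: 000000011001101100 (1644)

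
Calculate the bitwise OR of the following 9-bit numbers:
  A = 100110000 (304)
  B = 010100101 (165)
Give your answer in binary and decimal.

Apply | to each column (1 where either bit is 1):
  100110000
| 010100101
-----------
  110110101

Answer: 110110101 (437)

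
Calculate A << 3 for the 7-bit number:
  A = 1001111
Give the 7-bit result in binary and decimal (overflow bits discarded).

Shift left by 3: drop the top 3 bit(s), append 3 zero(s) on the right.
  1001111  ->  discard [100], keep [1111], append 000
= 1111000

Answer: 1111000 (120)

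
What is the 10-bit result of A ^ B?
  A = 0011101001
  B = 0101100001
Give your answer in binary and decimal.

Apply ^ to each column (1 where bits differ):
  0011101001
^ 0101100001
------------
  0110001000

Answer: 0110001000 (392)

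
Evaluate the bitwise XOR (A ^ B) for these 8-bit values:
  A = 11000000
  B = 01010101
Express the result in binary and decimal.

Apply ^ to each column (1 where bits differ):
  11000000
^ 01010101
----------
  10010101

Answer: 10010101 (149)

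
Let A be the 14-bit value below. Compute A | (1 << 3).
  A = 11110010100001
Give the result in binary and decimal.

Mask = 1 << 3 = 00000000001000
Bit 3 of A is 0, so OR-ing with the mask flips it to 1.
  11110010100001
| 00000000001000
----------------
  11110010101001

Answer: 11110010101001 (15529)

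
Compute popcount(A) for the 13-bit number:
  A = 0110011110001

0110011110001
1-bits at positions (from bit 0 = LSB): 0, 4, 5, 6, 7, 10, 11
Count = 7

Answer: 7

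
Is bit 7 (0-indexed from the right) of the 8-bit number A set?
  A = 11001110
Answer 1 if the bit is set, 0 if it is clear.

Bit 7 is the 8th from the right.
  11001110
  ^
That bit is 1.

Answer: 1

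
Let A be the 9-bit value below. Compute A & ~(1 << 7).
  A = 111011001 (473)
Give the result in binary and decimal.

Mask = ~(1 << 7) = 101111111
Bit 7 of A is 1, so AND-ing with the mask clears it to 0.
  111011001
& 101111111
-----------
  101011001

Answer: 101011001 (345)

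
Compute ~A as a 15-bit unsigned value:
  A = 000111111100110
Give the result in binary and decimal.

Flip each bit (0->1, 1->0):
  000111111100110
  111000000011001

Answer: 111000000011001 (28697)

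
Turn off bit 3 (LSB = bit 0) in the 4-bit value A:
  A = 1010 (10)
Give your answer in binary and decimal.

Mask = ~(1 << 3) = 0111
Bit 3 of A is 1, so AND-ing with the mask clears it to 0.
  1010
& 0111
------
  0010

Answer: 0010 (2)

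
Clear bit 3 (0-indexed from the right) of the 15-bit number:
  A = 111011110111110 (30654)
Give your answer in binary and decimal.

Mask = ~(1 << 3) = 111111111110111
Bit 3 of A is 1, so AND-ing with the mask clears it to 0.
  111011110111110
& 111111111110111
-----------------
  111011110110110

Answer: 111011110110110 (30646)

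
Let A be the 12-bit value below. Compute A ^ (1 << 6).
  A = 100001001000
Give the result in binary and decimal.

Mask = 1 << 6 = 000001000000
Bit 6 of A is 1; XOR with the mask flips it to 0.
  100001001000
^ 000001000000
--------------
  100000001000

Answer: 100000001000 (2056)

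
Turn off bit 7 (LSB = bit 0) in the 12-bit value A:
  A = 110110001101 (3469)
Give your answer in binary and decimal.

Mask = ~(1 << 7) = 111101111111
Bit 7 of A is 1, so AND-ing with the mask clears it to 0.
  110110001101
& 111101111111
--------------
  110100001101

Answer: 110100001101 (3341)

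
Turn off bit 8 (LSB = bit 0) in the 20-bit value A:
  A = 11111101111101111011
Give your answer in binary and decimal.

Mask = ~(1 << 8) = 11111111111011111111
Bit 8 of A is 1, so AND-ing with the mask clears it to 0.
  11111101111101111011
& 11111111111011111111
----------------------
  11111101111001111011

Answer: 11111101111001111011 (1039995)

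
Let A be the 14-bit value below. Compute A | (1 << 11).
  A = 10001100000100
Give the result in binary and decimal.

Mask = 1 << 11 = 00100000000000
Bit 11 of A is 0, so OR-ing with the mask flips it to 1.
  10001100000100
| 00100000000000
----------------
  10101100000100

Answer: 10101100000100 (11012)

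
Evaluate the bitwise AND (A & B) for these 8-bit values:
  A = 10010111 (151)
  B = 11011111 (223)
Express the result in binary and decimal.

Apply & to each column (1 only where both bits are 1):
  10010111
& 11011111
----------
  10010111

Answer: 10010111 (151)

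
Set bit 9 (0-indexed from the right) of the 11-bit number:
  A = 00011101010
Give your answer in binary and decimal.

Mask = 1 << 9 = 01000000000
Bit 9 of A is 0, so OR-ing with the mask flips it to 1.
  00011101010
| 01000000000
-------------
  01011101010

Answer: 01011101010 (746)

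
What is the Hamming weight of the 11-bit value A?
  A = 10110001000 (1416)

10110001000
1-bits at positions (from bit 0 = LSB): 3, 7, 8, 10
Count = 4

Answer: 4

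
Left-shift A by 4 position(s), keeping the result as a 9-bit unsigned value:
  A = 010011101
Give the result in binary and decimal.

Shift left by 4: drop the top 4 bit(s), append 4 zero(s) on the right.
  010011101  ->  discard [0100], keep [11101], append 0000
= 111010000

Answer: 111010000 (464)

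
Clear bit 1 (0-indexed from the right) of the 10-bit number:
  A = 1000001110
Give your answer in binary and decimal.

Mask = ~(1 << 1) = 1111111101
Bit 1 of A is 1, so AND-ing with the mask clears it to 0.
  1000001110
& 1111111101
------------
  1000001100

Answer: 1000001100 (524)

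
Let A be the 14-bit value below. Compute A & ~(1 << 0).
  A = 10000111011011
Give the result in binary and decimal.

Mask = ~(1 << 0) = 11111111111110
Bit 0 of A is 1, so AND-ing with the mask clears it to 0.
  10000111011011
& 11111111111110
----------------
  10000111011010

Answer: 10000111011010 (8666)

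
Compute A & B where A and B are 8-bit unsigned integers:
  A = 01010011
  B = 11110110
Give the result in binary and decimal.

Apply & to each column (1 only where both bits are 1):
  01010011
& 11110110
----------
  01010010

Answer: 01010010 (82)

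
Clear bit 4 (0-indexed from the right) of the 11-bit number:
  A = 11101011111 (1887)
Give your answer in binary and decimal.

Mask = ~(1 << 4) = 11111101111
Bit 4 of A is 1, so AND-ing with the mask clears it to 0.
  11101011111
& 11111101111
-------------
  11101001111

Answer: 11101001111 (1871)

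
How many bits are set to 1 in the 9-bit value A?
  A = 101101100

101101100
1-bits at positions (from bit 0 = LSB): 2, 3, 5, 6, 8
Count = 5

Answer: 5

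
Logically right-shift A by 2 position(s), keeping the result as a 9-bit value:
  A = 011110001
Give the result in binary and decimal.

Logical shift right by 2: drop the bottom 2 bit(s), prepend 2 zero(s) on the left.
  011110001  ->  keep [0111100], discard [01], prepend 00
= 000111100

Answer: 000111100 (60)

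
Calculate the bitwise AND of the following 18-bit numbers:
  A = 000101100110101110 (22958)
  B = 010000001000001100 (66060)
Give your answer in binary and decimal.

Apply & to each column (1 only where both bits are 1):
  000101100110101110
& 010000001000001100
--------------------
  000000000000001100

Answer: 000000000000001100 (12)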